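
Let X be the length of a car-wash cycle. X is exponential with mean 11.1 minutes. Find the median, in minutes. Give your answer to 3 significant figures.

7.69

The rate is λ = 1/11.1 = 0.0900901 per minute.
Set 1 − e^(−λt) = 0.5, so t = −ln(0.5)/λ = 0.69315/0.0900901 ≈ 7.69393 minutes.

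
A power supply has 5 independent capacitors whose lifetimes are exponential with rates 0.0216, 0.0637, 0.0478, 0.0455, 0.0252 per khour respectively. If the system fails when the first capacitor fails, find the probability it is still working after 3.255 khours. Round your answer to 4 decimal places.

0.5151

The time to first failure is exponential with rate Σλ = 0.0216 + 0.0637 + 0.0478 + 0.0455 + 0.0252 = 0.2038.
P(min > 3.255) = e^(−0.2038·3.255) = e^(−0.66337) ≈ 0.5151.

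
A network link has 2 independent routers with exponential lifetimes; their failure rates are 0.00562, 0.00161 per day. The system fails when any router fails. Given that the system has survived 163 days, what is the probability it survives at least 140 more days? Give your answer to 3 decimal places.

0.363

Time to first failure ~ Exp(Σλ) with Σλ = 0.00723.
By memorylessness, P(T > 163+140 | T > 163) = P(T > 140) = e^(−0.00723·140) ≈ 0.363.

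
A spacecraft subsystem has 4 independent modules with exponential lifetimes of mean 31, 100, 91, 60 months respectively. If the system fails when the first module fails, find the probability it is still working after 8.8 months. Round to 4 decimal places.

0.5405

The first failure time is exponential with rate Σλ_i = 1/31 + 1/100 + 1/91 + 1/60 = 0.0699137 per month.
P(min > 8.8) = e^(−0.0699137·8.8) = e^(−0.61524) ≈ 0.5405.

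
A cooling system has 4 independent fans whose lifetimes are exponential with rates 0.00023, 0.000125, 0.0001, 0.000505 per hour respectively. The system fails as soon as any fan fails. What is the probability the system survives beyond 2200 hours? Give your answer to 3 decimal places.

0.121

The time to first failure is exponential with rate Σλ = 0.00023 + 0.000125 + 0.0001 + 0.000505 = 0.00096.
P(min > 2200) = e^(−0.00096·2200) = e^(−2.112) ≈ 0.121.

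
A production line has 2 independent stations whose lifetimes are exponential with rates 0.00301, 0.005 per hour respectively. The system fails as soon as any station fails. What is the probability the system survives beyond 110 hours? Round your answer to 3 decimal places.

The time to first failure is exponential with rate Σλ = 0.00301 + 0.005 = 0.00801.
P(min > 110) = e^(−0.00801·110) = e^(−0.8811) ≈ 0.414.

0.414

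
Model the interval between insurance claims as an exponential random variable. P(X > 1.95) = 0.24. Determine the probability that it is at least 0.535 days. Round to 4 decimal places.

e^(−λ·1.95) = 0.24 ⇒ λ = −ln(0.24)/1.95 = 0.731855.
P(X > 0.535) = e^(−0.731855·0.535) = e^(−0.39154) ≈ 0.6760.

0.6760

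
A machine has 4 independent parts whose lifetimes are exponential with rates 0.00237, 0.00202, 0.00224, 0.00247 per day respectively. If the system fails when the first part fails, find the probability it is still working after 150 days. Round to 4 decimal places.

0.2554

The time to first failure is exponential with rate Σλ = 0.00237 + 0.00202 + 0.00224 + 0.00247 = 0.0091.
P(min > 150) = e^(−0.0091·150) = e^(−1.365) ≈ 0.2554.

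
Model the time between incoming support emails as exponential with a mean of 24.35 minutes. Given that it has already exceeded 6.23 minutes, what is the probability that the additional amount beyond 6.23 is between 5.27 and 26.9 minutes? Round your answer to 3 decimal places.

0.474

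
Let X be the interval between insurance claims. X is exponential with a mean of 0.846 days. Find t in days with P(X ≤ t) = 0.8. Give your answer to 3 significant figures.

The rate is λ = 1/0.846 = 1.18203 per day.
Set 1 − e^(−λt) = 0.8, so t = −ln(0.2)/λ = 1.6094/1.18203 ≈ 1.36158 days.

1.36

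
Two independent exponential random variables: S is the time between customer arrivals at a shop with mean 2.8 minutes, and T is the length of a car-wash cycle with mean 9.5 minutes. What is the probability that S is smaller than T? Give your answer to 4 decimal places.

0.7724

λ_1 = 1/2.8 = 0.357143, λ_2 = 1/9.5 = 0.105263.
For independent exponentials, P(S < T) = λ_1/(λ_1+λ_2) = 0.357143/0.462406 ≈ 0.7724.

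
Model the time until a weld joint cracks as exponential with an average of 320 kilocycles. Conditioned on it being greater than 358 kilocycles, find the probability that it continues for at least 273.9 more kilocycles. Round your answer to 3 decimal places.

0.425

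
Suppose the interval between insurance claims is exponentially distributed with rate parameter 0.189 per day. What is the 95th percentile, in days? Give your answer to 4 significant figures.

15.85

Set 1 − e^(−λt) = 0.95, so t = −ln(0.05)/λ = 2.9957/0.189 ≈ 15.8504 days.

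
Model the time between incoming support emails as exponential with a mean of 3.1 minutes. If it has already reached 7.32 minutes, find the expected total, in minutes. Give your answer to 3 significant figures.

10.4

The rate is λ = 1/3.1 = 0.322581 per minute.
By memorylessness, E[X | X > 7.32] = 7.32 + 1/λ = 7.32 + 3.1 = 10.42 minutes.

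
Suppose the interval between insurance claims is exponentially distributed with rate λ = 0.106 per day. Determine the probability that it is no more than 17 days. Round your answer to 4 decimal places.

P(X ≤ 17) = 1 − e^(−λ·17) = 1 − e^(−1.802) ≈ 0.8350.

0.8350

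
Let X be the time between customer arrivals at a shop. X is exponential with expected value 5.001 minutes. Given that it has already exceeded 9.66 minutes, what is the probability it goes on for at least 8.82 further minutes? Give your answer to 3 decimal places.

0.171

The rate is λ = 1/5.001 = 0.19996 per minute.
P(X > s+t | X > s) = e^(−λ(s+t))/e^(−λs) = e^(−λt), independent of s = 9.66.
P(X > 8.82) = e^(−1.7636) ≈ 0.171.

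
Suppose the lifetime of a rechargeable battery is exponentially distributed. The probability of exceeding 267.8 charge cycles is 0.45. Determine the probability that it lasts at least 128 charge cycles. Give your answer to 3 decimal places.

e^(−λ·267.8) = 0.45 ⇒ λ = −ln(0.45)/267.8 = 0.00298173.
P(X > 128) = e^(−0.00298173·128) = e^(−0.38166) ≈ 0.683.

0.683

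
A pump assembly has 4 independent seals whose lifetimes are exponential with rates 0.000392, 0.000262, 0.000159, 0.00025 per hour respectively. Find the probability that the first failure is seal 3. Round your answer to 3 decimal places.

The time to first failure is exponential with rate Σλ = 0.000392 + 0.000262 + 0.000159 + 0.00025 = 0.001063.
P(seal 3 first) = λ_3/Σλ = 0.000159/0.001063 ≈ 0.150.

0.150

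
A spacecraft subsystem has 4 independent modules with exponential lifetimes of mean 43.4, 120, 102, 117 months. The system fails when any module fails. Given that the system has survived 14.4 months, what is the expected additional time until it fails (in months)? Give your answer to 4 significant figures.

First-failure rate Σλ = 1/43.4 + 1/120 + 1/102 + 1/117 = 0.0497257.
By memorylessness the expected residual is 1/Σλ = 20.1103 months, regardless of the 14.4 already elapsed.

20.11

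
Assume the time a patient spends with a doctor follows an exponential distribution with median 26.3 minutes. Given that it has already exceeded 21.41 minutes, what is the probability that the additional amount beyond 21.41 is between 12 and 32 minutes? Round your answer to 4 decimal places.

For an exponential, median = ln(2)/λ, so λ = ln 2 / 26.3 = 0.0263554 per minute.
Memoryless: the residual past 21.41 is again Exp(λ).
P(12 < residual < 32) = e^(−λ·12) − e^(−λ·32) = 0.72887 − 0.43026 ≈ 0.2986.

0.2986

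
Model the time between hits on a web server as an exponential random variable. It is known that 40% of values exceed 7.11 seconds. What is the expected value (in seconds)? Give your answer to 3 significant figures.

7.76

e^(−λ·7.11) = 0.40 ⇒ λ = −ln(0.40)/7.11 = 0.128874.
Mean = 1/λ = 7.75955 seconds.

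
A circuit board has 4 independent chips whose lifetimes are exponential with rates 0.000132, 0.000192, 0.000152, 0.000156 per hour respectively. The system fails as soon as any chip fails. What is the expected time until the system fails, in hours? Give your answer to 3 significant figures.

1580

The time to first failure is exponential with rate Σλ = 0.000132 + 0.000192 + 0.000152 + 0.000156 = 0.000632.
E[min] = 1/Σλ = 1/0.000632 = 1582.28 hours.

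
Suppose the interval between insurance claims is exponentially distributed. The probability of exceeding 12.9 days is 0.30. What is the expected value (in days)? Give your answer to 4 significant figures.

10.71

e^(−λ·12.9) = 0.30 ⇒ λ = −ln(0.30)/12.9 = 0.0933312.
Mean = 1/λ = 10.7145 days.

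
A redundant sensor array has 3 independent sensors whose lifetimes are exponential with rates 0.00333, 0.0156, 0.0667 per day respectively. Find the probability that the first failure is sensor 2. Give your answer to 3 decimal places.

The time to first failure is exponential with rate Σλ = 0.00333 + 0.0156 + 0.0667 = 0.08563.
P(sensor 2 first) = λ_2/Σλ = 0.0156/0.08563 ≈ 0.182.

0.182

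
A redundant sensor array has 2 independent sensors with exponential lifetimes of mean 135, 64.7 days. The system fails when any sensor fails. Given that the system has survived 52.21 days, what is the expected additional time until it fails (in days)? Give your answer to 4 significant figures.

First-failure rate Σλ = 1/135 + 1/64.7 = 0.0228634.
By memorylessness the expected residual is 1/Σλ = 43.7381 days, regardless of the 52.21 already elapsed.

43.74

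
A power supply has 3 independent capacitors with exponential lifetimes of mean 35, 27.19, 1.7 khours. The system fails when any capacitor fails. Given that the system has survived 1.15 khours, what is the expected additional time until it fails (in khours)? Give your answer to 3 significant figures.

First-failure rate Σλ = 1/35 + 1/27.19 + 1/1.7 = 0.653585.
By memorylessness the expected residual is 1/Σλ = 1.53002 khours, regardless of the 1.15 already elapsed.

1.53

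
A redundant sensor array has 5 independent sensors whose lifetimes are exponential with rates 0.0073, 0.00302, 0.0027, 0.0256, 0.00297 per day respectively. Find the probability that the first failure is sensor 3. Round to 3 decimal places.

0.065

The time to first failure is exponential with rate Σλ = 0.0073 + 0.00302 + 0.0027 + 0.0256 + 0.00297 = 0.04159.
P(sensor 3 first) = λ_3/Σλ = 0.0027/0.04159 ≈ 0.065.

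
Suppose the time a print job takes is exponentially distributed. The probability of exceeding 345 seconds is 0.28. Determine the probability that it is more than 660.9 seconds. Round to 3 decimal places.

0.087

e^(−λ·345) = 0.28 ⇒ λ = −ln(0.28)/345 = 0.00368976.
P(X > 660.9) = e^(−0.00368976·660.9) = e^(−2.4386) ≈ 0.087.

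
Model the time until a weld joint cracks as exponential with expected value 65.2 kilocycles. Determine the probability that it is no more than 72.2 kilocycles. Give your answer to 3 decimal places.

The rate is λ = 1/65.2 = 0.0153374 per kilocycle.
P(X ≤ 72.2) = 1 − e^(−λ·72.2) = 1 − e^(−1.1074) ≈ 0.670.

0.670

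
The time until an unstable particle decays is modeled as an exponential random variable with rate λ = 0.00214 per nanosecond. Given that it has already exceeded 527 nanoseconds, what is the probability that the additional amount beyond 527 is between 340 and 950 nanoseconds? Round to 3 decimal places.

0.352

Memoryless: the residual past 527 is again Exp(λ).
P(340 < residual < 950) = e^(−λ·340) − e^(−λ·950) = 0.48307 − 0.13094 ≈ 0.352.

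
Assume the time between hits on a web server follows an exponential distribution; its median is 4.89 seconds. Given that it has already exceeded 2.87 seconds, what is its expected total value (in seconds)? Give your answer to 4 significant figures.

For an exponential, median = ln(2)/λ, so λ = ln 2 / 4.89 = 0.141748 per second.
By memorylessness, E[X | X > 2.87] = 2.87 + 1/λ = 2.87 + 7.05478 = 9.92478 seconds.

9.925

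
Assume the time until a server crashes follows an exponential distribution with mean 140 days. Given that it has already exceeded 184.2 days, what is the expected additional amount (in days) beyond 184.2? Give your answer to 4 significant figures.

140.0

The rate is λ = 1/140 = 0.00714286 per day.
By memorylessness, the remaining amount past any threshold is again Exp(λ) with mean 1/λ = 140 days.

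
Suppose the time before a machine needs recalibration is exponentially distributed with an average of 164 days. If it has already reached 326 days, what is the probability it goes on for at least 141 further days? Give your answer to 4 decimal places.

The rate is λ = 1/164 = 0.00609756 per day.
The exponential is memoryless, so the remaining time is again Exp(λ): the condition X > 326 is irrelevant.
P(X > 141) = e^(−0.85976) ≈ 0.4233.

0.4233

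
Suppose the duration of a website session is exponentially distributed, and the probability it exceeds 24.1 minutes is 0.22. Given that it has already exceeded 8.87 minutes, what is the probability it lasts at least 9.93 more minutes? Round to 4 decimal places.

From e^(−λ·24.1) = 0.22, λ = −ln(0.22)/24.1 = 0.0628269.
Memoryless: P(X > 8.87+9.93 | X > 8.87) = P(X > 9.93) = e^(−0.0628269·9.93) ≈ 0.5359.

0.5359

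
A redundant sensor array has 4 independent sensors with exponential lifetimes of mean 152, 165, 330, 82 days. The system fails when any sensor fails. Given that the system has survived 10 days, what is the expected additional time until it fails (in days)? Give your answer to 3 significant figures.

First-failure rate Σλ = 1/152 + 1/165 + 1/330 + 1/82 = 0.027865.
By memorylessness the expected residual is 1/Σλ = 35.8873 days, regardless of the 10 already elapsed.

35.9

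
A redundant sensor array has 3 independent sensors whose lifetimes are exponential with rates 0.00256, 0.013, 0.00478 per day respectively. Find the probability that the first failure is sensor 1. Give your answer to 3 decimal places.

The time to first failure is exponential with rate Σλ = 0.00256 + 0.013 + 0.00478 = 0.02034.
P(sensor 1 first) = λ_1/Σλ = 0.00256/0.02034 ≈ 0.126.

0.126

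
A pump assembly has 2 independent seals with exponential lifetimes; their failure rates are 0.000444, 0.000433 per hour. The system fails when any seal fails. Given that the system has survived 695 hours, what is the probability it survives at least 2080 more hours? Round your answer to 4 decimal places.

0.1614

Time to first failure ~ Exp(Σλ) with Σλ = 0.000877.
By memorylessness, P(T > 695+2080 | T > 695) = P(T > 2080) = e^(−0.000877·2080) ≈ 0.1614.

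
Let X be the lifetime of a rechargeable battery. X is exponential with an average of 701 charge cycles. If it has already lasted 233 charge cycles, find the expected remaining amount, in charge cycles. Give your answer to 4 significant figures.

701.0

The rate is λ = 1/701 = 0.00142653 per charge cycle.
By memorylessness, the remaining amount past any threshold is again Exp(λ) with mean 1/λ = 701 charge cycles.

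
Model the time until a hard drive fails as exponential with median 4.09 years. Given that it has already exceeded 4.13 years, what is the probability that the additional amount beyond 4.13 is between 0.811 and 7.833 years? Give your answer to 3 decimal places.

For an exponential, median = ln(2)/λ, so λ = ln 2 / 4.09 = 0.169474 per year.
Memoryless: the residual past 4.13 is again Exp(λ).
P(0.811 < residual < 7.833) = e^(−λ·0.811) − e^(−λ·7.833) = 0.87158 − 0.26514 ≈ 0.606.

0.606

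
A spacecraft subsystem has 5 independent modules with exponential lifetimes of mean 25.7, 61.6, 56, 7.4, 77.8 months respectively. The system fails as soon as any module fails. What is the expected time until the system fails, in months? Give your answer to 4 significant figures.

The first failure time is exponential with rate Σλ_i = 1/25.7 + 1/61.6 + 1/56 + 1/7.4 + 1/77.8 = 0.22099 per month.
E[min] = 1/Σλ = 1/0.22099 = 4.52509 months.

4.525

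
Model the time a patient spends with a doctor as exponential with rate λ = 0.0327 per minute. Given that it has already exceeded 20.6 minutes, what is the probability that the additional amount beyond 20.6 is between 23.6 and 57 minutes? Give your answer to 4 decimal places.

0.3072

Memoryless: the residual past 20.6 is again Exp(λ).
P(23.6 < residual < 57) = e^(−λ·23.6) − e^(−λ·57) = 0.46222 − 0.15507 ≈ 0.3072.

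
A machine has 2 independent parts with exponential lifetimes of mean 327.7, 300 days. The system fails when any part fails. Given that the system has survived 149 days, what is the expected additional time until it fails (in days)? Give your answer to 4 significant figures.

First-failure rate Σλ = 1/327.7 + 1/300 = 0.0063849.
By memorylessness the expected residual is 1/Σλ = 156.619 days, regardless of the 149 already elapsed.

156.6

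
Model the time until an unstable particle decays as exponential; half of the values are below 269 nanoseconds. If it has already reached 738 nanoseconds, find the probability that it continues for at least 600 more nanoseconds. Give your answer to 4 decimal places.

For an exponential, median = ln(2)/λ, so λ = ln 2 / 269 = 0.00257676 per nanosecond.
The exponential is memoryless, so the remaining time is again Exp(λ): the condition X > 738 is irrelevant.
P(X > 600) = e^(−1.5461) ≈ 0.2131.

0.2131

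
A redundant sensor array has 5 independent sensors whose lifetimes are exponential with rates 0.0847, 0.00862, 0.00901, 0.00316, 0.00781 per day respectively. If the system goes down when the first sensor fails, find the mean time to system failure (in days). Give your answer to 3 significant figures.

8.83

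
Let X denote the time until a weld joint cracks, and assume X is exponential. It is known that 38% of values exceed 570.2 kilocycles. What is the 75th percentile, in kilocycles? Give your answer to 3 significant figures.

817

e^(−λ·570.2) = 0.38 ⇒ λ = −ln(0.38)/570.2 = 0.00169692.
75th percentile: 1 − e^(−λt) = 0.75, t = −ln(0.25)/λ = 816.947 kilocycles.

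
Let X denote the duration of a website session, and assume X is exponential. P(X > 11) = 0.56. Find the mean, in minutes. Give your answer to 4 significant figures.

18.97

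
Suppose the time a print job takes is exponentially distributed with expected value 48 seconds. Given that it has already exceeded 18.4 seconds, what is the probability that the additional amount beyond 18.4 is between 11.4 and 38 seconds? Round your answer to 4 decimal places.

0.3355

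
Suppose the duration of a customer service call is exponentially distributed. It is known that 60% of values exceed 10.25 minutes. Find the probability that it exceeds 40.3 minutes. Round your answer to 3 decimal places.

0.134

e^(−λ·10.25) = 0.60 ⇒ λ = −ln(0.60)/10.25 = 0.0498366.
P(X > 40.3) = e^(−0.0498366·40.3) = e^(−2.0084) ≈ 0.134.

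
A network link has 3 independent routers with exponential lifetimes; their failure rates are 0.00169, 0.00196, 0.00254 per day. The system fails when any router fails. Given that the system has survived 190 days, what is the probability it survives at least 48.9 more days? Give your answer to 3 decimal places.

0.739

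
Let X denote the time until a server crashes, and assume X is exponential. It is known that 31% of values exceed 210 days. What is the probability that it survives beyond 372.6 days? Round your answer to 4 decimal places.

e^(−λ·210) = 0.31 ⇒ λ = −ln(0.31)/210 = 0.00557706.
P(X > 372.6) = e^(−0.00557706·372.6) = e^(−2.078) ≈ 0.1252.

0.1252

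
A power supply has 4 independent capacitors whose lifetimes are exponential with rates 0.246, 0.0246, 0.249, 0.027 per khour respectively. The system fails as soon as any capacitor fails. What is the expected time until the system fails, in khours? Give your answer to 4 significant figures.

The time to first failure is exponential with rate Σλ = 0.246 + 0.0246 + 0.249 + 0.027 = 0.5466.
E[min] = 1/Σλ = 1/0.5466 = 1.82949 khours.

1.829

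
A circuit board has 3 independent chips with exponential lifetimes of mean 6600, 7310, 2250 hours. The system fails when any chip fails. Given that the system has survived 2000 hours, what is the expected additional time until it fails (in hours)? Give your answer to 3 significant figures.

1360

First-failure rate Σλ = 1/6600 + 1/7310 + 1/2250 = 0.000732759.
By memorylessness the expected residual is 1/Σλ = 1364.71 hours, regardless of the 2000 already elapsed.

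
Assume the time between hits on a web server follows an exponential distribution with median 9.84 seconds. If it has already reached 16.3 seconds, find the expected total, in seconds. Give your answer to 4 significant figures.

For an exponential, median = ln(2)/λ, so λ = ln 2 / 9.84 = 0.0704418 per second.
By memorylessness, E[X | X > 16.3] = 16.3 + 1/λ = 16.3 + 14.1961 = 30.4961 seconds.

30.50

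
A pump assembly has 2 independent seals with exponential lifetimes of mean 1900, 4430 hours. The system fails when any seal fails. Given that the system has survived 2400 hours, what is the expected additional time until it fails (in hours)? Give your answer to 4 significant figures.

1330

First-failure rate Σλ = 1/1900 + 1/4430 = 0.000752049.
By memorylessness the expected residual is 1/Σλ = 1329.7 hours, regardless of the 2400 already elapsed.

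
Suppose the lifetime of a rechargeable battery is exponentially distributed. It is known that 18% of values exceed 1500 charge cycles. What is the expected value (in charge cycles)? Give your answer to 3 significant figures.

875

e^(−λ·1500) = 0.18 ⇒ λ = −ln(0.18)/1500 = 0.0011432.
Mean = 1/λ = 874.738 charge cycles.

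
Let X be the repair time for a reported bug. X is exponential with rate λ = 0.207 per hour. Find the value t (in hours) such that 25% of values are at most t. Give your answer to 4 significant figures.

1.390

Set 1 − e^(−λt) = 0.25, so t = −ln(0.75)/λ = 0.28768/0.207 ≈ 1.38977 hours.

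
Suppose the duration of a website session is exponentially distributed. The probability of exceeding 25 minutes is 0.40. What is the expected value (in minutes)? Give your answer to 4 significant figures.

27.28

e^(−λ·25) = 0.40 ⇒ λ = −ln(0.40)/25 = 0.0366516.
Mean = 1/λ = 27.2839 minutes.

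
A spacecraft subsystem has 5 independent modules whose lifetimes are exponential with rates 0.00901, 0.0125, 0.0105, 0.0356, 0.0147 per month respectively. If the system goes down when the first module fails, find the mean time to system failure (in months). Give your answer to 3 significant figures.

12.1

The time to first failure is exponential with rate Σλ = 0.00901 + 0.0125 + 0.0105 + 0.0356 + 0.0147 = 0.08231.
E[min] = 1/Σλ = 1/0.08231 = 12.1492 months.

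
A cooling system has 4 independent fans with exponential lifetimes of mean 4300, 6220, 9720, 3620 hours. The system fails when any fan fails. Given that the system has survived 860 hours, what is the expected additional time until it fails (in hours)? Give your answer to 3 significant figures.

1290

First-failure rate Σλ = 1/4300 + 1/6220 + 1/9720 + 1/3620 = 0.000772454.
By memorylessness the expected residual is 1/Σλ = 1294.58 hours, regardless of the 860 already elapsed.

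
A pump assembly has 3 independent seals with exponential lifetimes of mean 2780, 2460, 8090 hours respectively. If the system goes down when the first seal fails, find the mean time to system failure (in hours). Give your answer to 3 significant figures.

The first failure time is exponential with rate Σλ_i = 1/2780 + 1/2460 + 1/8090 = 0.000889826 per hour.
E[min] = 1/Σλ = 1/0.000889826 = 1123.82 hours.

1120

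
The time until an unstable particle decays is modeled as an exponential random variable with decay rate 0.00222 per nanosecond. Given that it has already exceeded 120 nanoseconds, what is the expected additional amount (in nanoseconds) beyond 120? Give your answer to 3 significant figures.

450

By memorylessness, the remaining amount past any threshold is again Exp(λ) with mean 1/λ = 450.45 nanoseconds.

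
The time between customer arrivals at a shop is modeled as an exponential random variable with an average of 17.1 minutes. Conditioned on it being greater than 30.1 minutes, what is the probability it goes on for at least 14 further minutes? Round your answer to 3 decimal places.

The rate is λ = 1/17.1 = 0.0584795 per minute.
By the memoryless property, P(X > 30.1+14 | X > 30.1) = P(X > 14).
P(X > 14) = e^(−0.81871) ≈ 0.441.

0.441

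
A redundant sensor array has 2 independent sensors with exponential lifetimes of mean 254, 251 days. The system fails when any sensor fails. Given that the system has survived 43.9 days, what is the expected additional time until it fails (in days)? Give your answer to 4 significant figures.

126.2

First-failure rate Σλ = 1/254 + 1/251 = 0.00792107.
By memorylessness the expected residual is 1/Σλ = 126.246 days, regardless of the 43.9 already elapsed.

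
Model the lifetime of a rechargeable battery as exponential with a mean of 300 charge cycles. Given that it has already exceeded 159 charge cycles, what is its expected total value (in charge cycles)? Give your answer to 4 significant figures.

The rate is λ = 1/300 = 0.00333333 per charge cycle.
By memorylessness, E[X | X > 159] = 159 + 1/λ = 159 + 300 = 459 charge cycles.

459.0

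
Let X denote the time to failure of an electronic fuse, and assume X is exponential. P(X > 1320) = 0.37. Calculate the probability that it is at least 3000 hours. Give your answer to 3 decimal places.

0.104

e^(−λ·1320) = 0.37 ⇒ λ = −ln(0.37)/1320 = 0.000753221.
P(X > 3000) = e^(−0.000753221·3000) = e^(−2.2597) ≈ 0.104.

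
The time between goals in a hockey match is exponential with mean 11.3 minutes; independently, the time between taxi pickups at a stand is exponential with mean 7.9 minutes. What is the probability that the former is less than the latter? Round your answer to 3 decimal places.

λ_1 = 1/11.3 = 0.0884956, λ_2 = 1/7.9 = 0.126582.
For independent exponentials, P(the former < the latter) = λ_1/(λ_1+λ_2) = 0.0884956/0.215078 ≈ 0.411.

0.411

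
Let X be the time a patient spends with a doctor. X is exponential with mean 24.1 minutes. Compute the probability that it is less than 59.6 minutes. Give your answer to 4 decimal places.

The rate is λ = 1/24.1 = 0.0414938 per minute.
P(X ≤ 59.6) = 1 − e^(−λ·59.6) = 1 − e^(−2.473) ≈ 0.9157.

0.9157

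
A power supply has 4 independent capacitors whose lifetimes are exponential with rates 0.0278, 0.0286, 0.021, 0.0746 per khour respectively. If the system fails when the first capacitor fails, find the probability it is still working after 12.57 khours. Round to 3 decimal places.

0.148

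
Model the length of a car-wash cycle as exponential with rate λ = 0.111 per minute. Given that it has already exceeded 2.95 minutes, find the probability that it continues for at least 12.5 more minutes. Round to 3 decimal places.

0.250

By the memoryless property, P(X > 2.95+12.5 | X > 2.95) = P(X > 12.5).
P(X > 12.5) = e^(−1.3875) ≈ 0.250.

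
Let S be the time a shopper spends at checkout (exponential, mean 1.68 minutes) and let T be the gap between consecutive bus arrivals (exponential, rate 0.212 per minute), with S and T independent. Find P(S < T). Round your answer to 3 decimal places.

λ_1 = 1/1.68 = 0.595238, λ_2 = 0.212.
For independent exponentials, P(S < T) = λ_1/(λ_1+λ_2) = 0.595238/0.807238 ≈ 0.737.

0.737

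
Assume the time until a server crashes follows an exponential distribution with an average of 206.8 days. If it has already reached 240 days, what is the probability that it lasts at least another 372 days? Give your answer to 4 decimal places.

0.1655

The rate is λ = 1/206.8 = 0.00483559 per day.
By the memoryless property, P(X > 240+372 | X > 240) = P(X > 372).
P(X > 372) = e^(−1.7988) ≈ 0.1655.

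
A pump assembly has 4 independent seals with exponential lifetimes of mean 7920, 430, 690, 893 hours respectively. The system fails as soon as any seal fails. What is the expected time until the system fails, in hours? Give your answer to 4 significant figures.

199.2

The first failure time is exponential with rate Σλ_i = 1/7920 + 1/430 + 1/690 + 1/893 = 0.00502094 per hour.
E[min] = 1/Σλ = 1/0.00502094 = 199.166 hours.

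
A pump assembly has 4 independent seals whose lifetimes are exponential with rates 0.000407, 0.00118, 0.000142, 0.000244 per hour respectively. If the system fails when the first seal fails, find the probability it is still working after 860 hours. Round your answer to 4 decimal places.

0.1833

The time to first failure is exponential with rate Σλ = 0.000407 + 0.00118 + 0.000142 + 0.000244 = 0.001973.
P(min > 860) = e^(−0.001973·860) = e^(−1.6968) ≈ 0.1833.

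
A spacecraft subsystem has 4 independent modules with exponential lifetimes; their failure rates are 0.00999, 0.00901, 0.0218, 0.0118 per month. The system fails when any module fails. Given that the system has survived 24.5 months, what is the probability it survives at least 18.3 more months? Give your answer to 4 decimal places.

0.3819

Time to first failure ~ Exp(Σλ) with Σλ = 0.0526.
By memorylessness, P(T > 24.5+18.3 | T > 24.5) = P(T > 18.3) = e^(−0.0526·18.3) ≈ 0.3819.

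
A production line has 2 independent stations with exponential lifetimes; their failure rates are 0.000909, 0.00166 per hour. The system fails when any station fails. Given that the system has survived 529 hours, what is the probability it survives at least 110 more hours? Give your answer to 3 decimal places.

0.754

Time to first failure ~ Exp(Σλ) with Σλ = 0.002569.
By memorylessness, P(T > 529+110 | T > 529) = P(T > 110) = e^(−0.002569·110) ≈ 0.754.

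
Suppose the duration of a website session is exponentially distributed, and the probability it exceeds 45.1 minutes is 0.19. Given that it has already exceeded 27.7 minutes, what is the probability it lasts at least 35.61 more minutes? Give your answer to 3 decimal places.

0.269

From e^(−λ·45.1) = 0.19, λ = −ln(0.19)/45.1 = 0.0368233.
Memoryless: P(X > 27.7+35.61 | X > 27.7) = P(X > 35.61) = e^(−0.0368233·35.61) ≈ 0.269.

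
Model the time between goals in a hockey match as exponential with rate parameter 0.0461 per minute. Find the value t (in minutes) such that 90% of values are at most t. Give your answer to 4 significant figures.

49.95

Set 1 − e^(−λt) = 0.9, so t = −ln(0.1)/λ = 2.3026/0.0461 ≈ 49.9476 minutes.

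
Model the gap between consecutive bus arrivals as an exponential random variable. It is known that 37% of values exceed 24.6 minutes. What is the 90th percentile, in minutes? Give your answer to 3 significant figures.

57.0

e^(−λ·24.6) = 0.37 ⇒ λ = −ln(0.37)/24.6 = 0.0404168.
90th percentile: 1 − e^(−λt) = 0.9, t = −ln(0.1)/λ = 56.971 minutes.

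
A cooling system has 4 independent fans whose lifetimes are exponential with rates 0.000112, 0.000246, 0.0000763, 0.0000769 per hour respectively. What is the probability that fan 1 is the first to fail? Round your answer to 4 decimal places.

The time to first failure is exponential with rate Σλ = 0.000112 + 0.000246 + 0.0000763 + 0.0000769 = 0.0005112.
P(fan 1 first) = λ_1/Σλ = 0.000112/0.0005112 ≈ 0.2191.

0.2191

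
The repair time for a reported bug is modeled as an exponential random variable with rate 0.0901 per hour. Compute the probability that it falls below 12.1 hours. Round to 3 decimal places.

0.664

P(X ≤ 12.1) = 1 − e^(−λ·12.1) = 1 − e^(−1.0902) ≈ 0.664.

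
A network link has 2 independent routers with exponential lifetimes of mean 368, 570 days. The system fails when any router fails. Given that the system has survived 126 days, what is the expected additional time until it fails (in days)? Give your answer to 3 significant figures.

First-failure rate Σλ = 1/368 + 1/570 = 0.00447178.
By memorylessness the expected residual is 1/Σλ = 223.625 days, regardless of the 126 already elapsed.

224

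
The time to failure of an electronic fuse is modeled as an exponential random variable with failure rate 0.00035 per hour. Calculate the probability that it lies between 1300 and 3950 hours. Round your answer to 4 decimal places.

P(1300 < X < 3950) = e^(−λ·1300) − e^(−λ·3950) = 0.63445 − 0.25095 ≈ 0.3835.

0.3835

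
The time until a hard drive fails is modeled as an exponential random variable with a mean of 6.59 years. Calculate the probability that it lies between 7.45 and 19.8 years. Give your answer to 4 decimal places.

The rate is λ = 1/6.59 = 0.151745 per year.
P(7.45 < X < 19.8) = e^(−λ·7.45) − e^(−λ·19.8) = 0.32287 − 0.04956 ≈ 0.2733.

0.2733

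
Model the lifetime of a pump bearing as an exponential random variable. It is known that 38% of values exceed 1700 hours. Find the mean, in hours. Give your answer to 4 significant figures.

e^(−λ·1700) = 0.38 ⇒ λ = −ln(0.38)/1700 = 0.000569167.
Mean = 1/λ = 1756.95 hours.

1757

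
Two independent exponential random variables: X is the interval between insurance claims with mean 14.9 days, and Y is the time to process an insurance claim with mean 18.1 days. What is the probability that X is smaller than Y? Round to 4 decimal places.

0.5485

λ_1 = 1/14.9 = 0.0671141, λ_2 = 1/18.1 = 0.0552486.
For independent exponentials, P(X < Y) = λ_1/(λ_1+λ_2) = 0.0671141/0.122363 ≈ 0.5485.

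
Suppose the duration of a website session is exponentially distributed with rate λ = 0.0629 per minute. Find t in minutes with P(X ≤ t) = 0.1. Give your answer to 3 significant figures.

Set 1 − e^(−λt) = 0.1, so t = −ln(0.9)/λ = 0.10536/0.0629 ≈ 1.67505 minutes.

1.68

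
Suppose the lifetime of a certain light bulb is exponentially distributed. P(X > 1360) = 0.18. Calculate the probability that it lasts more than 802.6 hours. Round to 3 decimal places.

0.363

e^(−λ·1360) = 0.18 ⇒ λ = −ln(0.18)/1360 = 0.00126088.
P(X > 802.6) = e^(−0.00126088·802.6) = e^(−1.012) ≈ 0.363.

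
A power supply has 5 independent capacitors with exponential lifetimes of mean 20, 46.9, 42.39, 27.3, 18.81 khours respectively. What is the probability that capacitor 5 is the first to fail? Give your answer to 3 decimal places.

0.288

Rates: λ_i = 1/mean_i → 0.05, 0.021322, 0.0235905, 0.03663, 0.0531632; Σλ = 0.184706.
P(capacitor 5 first) = λ_5/Σλ = 0.0531632/0.184706 ≈ 0.288.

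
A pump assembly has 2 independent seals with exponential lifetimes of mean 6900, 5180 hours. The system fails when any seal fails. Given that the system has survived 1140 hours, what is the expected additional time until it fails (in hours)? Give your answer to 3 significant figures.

2960

First-failure rate Σλ = 1/6900 + 1/5180 = 0.000337978.
By memorylessness the expected residual is 1/Σλ = 2958.77 hours, regardless of the 1140 already elapsed.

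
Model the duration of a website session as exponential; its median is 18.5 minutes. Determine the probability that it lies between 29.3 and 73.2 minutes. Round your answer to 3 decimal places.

For an exponential, median = ln(2)/λ, so λ = ln 2 / 18.5 = 0.0374674 per minute.
P(29.3 < X < 73.2) = e^(−λ·29.3) − e^(−λ·73.2) = 0.33361 − 0.06440 ≈ 0.269.

0.269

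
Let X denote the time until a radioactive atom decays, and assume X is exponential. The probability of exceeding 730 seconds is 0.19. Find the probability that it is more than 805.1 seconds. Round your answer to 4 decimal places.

0.1602

e^(−λ·730) = 0.19 ⇒ λ = −ln(0.19)/730 = 0.00227497.
P(X > 805.1) = e^(−0.00227497·805.1) = e^(−1.8316) ≈ 0.1602.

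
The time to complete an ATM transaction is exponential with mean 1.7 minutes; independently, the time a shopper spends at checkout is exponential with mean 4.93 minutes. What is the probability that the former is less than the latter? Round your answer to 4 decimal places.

λ_1 = 1/1.7 = 0.588235, λ_2 = 1/4.93 = 0.20284.
For independent exponentials, P(the former < the latter) = λ_1/(λ_1+λ_2) = 0.588235/0.791075 ≈ 0.7436.

0.7436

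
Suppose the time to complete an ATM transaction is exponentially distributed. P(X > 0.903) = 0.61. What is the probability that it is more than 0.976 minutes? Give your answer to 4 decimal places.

0.5861

e^(−λ·0.903) = 0.61 ⇒ λ = −ln(0.61)/0.903 = 0.547393.
P(X > 0.976) = e^(−0.547393·0.976) = e^(−0.53426) ≈ 0.5861.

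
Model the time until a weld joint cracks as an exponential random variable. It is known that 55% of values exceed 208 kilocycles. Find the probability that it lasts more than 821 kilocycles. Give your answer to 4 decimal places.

e^(−λ·208) = 0.55 ⇒ λ = −ln(0.55)/208 = 0.00287422.
P(X > 821) = e^(−0.00287422·821) = e^(−2.3597) ≈ 0.0944.

0.0944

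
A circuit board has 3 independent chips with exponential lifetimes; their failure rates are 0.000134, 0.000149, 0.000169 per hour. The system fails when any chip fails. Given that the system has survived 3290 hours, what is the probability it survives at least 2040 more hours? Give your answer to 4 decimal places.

Time to first failure ~ Exp(Σλ) with Σλ = 0.000452.
By memorylessness, P(T > 3290+2040 | T > 3290) = P(T > 2040) = e^(−0.000452·2040) ≈ 0.3977.

0.3977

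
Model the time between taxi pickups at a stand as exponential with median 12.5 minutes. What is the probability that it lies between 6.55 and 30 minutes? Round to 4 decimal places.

For an exponential, median = ln(2)/λ, so λ = ln 2 / 12.5 = 0.0554518 per minute.
P(6.55 < X < 30) = e^(−λ·6.55) − e^(−λ·30) = 0.69544 − 0.18946 ≈ 0.5060.

0.5060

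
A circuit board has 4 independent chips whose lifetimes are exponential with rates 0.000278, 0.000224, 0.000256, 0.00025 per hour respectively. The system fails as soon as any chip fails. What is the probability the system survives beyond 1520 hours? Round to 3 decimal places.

The time to first failure is exponential with rate Σλ = 0.000278 + 0.000224 + 0.000256 + 0.00025 = 0.001008.
P(min > 1520) = e^(−0.001008·1520) = e^(−1.5322) ≈ 0.216.

0.216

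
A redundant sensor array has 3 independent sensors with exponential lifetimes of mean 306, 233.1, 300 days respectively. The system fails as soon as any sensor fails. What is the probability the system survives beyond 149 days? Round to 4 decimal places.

The first failure time is exponential with rate Σλ_i = 1/306 + 1/233.1 + 1/300 = 0.0108913 per day.
P(min > 149) = e^(−0.0108913·149) = e^(−1.6228) ≈ 0.1973.

0.1973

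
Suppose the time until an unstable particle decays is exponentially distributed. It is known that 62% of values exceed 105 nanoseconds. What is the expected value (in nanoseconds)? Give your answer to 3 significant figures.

e^(−λ·105) = 0.62 ⇒ λ = −ln(0.62)/105 = 0.00455272.
Mean = 1/λ = 219.649 nanoseconds.

220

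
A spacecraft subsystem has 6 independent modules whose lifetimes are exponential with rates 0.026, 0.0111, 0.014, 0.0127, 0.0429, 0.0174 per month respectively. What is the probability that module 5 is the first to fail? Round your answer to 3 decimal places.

The time to first failure is exponential with rate Σλ = 0.026 + 0.0111 + 0.014 + 0.0127 + 0.0429 + 0.0174 = 0.1241.
P(module 5 first) = λ_5/Σλ = 0.0429/0.1241 ≈ 0.346.

0.346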